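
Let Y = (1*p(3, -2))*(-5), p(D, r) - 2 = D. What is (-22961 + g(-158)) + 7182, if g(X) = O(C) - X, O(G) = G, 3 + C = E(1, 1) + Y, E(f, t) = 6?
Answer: -15643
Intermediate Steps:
p(D, r) = 2 + D
Y = -25 (Y = (1*(2 + 3))*(-5) = (1*5)*(-5) = 5*(-5) = -25)
C = -22 (C = -3 + (6 - 25) = -3 - 19 = -22)
g(X) = -22 - X
(-22961 + g(-158)) + 7182 = (-22961 + (-22 - 1*(-158))) + 7182 = (-22961 + (-22 + 158)) + 7182 = (-22961 + 136) + 7182 = -22825 + 7182 = -15643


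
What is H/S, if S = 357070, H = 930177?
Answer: 930177/357070 ≈ 2.6050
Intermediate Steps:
H/S = 930177/357070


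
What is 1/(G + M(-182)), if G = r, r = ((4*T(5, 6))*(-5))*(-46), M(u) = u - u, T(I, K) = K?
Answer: 1/5520 ≈ 0.00018116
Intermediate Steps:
M(u) = 0
r = 5520 (r = ((4*6)*(-5))*(-46) = (24*(-5))*(-46) = -120*(-46) = 5520)
G = 5520
1/(G + M(-182)) = 1/(5520 + 0) = 1/5520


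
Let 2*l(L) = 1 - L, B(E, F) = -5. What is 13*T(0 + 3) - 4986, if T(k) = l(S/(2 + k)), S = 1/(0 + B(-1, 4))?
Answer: -124481/25 ≈ -4979.2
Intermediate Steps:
S = -⅕ (S = 1/(0 - 5) = 1/(-5) = -⅕ ≈ -0.20000)
l(L) = ½ - L/2 (l(L) = (1 - L)/2 = ½ - L/2)
T(k) = ½ + 1/(10*(2 + k)) (T(k) = ½ - (-1)/(2*(2 + k)*5) = ½ - (-1)/(10*(2 + k)) = ½ + 1/(10*(2 + k)))
13*T(0 + 3) - 4986 = 13*((11 + 5*(0 + 3))/(10*(2 + (0 + 3)))) - 4986 = 13*((11 + 5*3)/(10*(2 + 3))) - 4986 = 13*((⅒)*(11 + 15)/5) - 4986 = 13*((⅒)*(⅕)*26) - 4986 = 13*(13/25) - 4986 = 169/25 - 4986 = -124481/25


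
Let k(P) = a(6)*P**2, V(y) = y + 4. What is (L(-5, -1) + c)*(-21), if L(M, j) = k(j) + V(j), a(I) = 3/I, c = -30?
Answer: 1113/2 ≈ 556.50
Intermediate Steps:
V(y) = 4 + y
k(P) = P**2/2 (k(P) = (3/6)*P**2 = (3*(1/6))*P**2 = P**2/2)
L(M, j) = 4 + j + j**2/2 (L(M, j) = j**2/2 + (4 + j) = 4 + j + j**2/2)
(L(-5, -1) + c)*(-21) = ((4 - 1 + (1/2)*(-1)**2) - 30)*(-21) = ((4 - 1 + (1/2)*1) - 30)*(-21) = ((4 - 1 + 1/2) - 30)*(-21) = (7/2 - 30)*(-21) = -53/2*(-21) = 1113/2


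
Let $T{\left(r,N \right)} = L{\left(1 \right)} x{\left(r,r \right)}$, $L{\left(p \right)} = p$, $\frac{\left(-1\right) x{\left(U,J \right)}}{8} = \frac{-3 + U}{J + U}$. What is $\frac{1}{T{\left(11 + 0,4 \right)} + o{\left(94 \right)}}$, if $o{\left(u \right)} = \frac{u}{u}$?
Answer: $- \frac{11}{21} \approx -0.52381$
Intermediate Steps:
$o{\left(u \right)} = 1$
$x{\left(U,J \right)} = - \frac{8 \left(-3 + U\right)}{J + U}$ ($x{\left(U,J \right)} = - 8 \frac{-3 + U}{J + U} = - \frac{8 \left(-3 + U\right)}{J + U}$)
$T{\left(r,N \right)} = \frac{4 \left(3 - r\right)}{r}$ ($T{\left(r,N \right)} = 1 \frac{8 \left(3 - r\right)}{r + r} = 1 \frac{8 \left(3 - r\right)}{2 r} = 1 \cdot 8 \frac{1}{2 r} \left(3 - r\right) = 1 \frac{4 \left(3 - r\right)}{r} = \frac{4 \left(3 - r\right)}{r}$)
$\frac{1}{T{\left(11 + 0,4 \right)} + o{\left(94 \right)}} = \frac{1}{\left(-4 + \frac{12}{11 + 0}\right) + 1} = \frac{1}{\left(-4 + \frac{12}{11}\right) + 1} = \frac{1}{- \frac{32}{11} + 1} = \frac{1}{- \frac{21}{11}} = - \frac{11}{21}$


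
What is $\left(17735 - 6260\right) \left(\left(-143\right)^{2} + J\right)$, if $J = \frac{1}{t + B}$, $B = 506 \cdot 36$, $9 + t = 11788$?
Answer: $\frac{1407679000020}{5999} \approx 2.3465 \cdot 10^{8}$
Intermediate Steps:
$t = 11779$ ($t = -9 + 11788 = 11779$)
$B = 18216$
$J = \frac{1}{29995}$ ($J = \frac{1}{11779 + 18216} = \frac{1}{29995} \approx 3.3339 \cdot 10^{-5}$)
$\left(17735 - 6260\right) \left(\left(-143\right)^{2} + J\right) = \left(17735 - 6260\right) \left(\left(-143\right)^{2} + \frac{1}{29995}\right) = 11475 \left(20449 + \frac{1}{29995}\right) = 11475 \cdot \frac{613367756}{29995} = \frac{1407679000020}{5999}$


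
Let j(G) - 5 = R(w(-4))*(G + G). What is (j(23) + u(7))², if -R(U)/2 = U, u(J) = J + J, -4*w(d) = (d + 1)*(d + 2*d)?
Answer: 717409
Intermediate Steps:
w(d) = -3*d*(1 + d)/4 (w(d) = -(d + 1)*(d + 2*d)/4 = -(1 + d)*3*d/4 = -3*d*(1 + d)/4)
u(J) = 2*J
R(U) = -2*U
j(G) = 5 + 36*G (j(G) = 5 + (-(-3)*(-4)*(1 - 4)/2)*(G + G) = 5 + (-(-3)*(-4)*(-3)/2)*(2*G) = 5 + (-2*(-9))*(2*G) = 5 + 18*(2*G) = 5 + 36*G)
(j(23) + u(7))² = ((5 + 36*23) + 2*7)² = ((5 + 828) + 14)² = (833 + 14)² = 847² = 717409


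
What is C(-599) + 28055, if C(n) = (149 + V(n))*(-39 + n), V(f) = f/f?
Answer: -67645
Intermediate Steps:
V(f) = 1
C(n) = -5850 + 150*n (C(n) = (149 + 1)*(-39 + n) = 150*(-39 + n) = -5850 + 150*n)
C(-599) + 28055 = (-5850 + 150*(-599)) + 28055 = (-5850 - 89850) + 28055 = -95700 + 28055 = -67645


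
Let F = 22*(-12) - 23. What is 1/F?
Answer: -1/287 ≈ -0.0034843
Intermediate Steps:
F = -287 (F = -264 - 23 = -287)
1/F = 1/(-287) = -1/287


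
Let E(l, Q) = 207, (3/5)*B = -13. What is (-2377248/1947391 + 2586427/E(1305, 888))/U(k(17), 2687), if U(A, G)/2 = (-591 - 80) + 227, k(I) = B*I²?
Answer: -5036292571621/357961624056 ≈ -14.069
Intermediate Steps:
B = -65/3 (B = (5/3)*(-13) = -65/3 ≈ -21.667)
k(I) = -65*I²/3
U(A, G) = -888 (U(A, G) = 2*((-591 - 80) + 227) = 2*(-671 + 227) = 2*(-444) = -888)
(-2377248/1947391 + 2586427/E(1305, 888))/U(k(17), 2687) = (-2377248/1947391 + 2586427/207)/(-888) = (-2377248*1/1947391 + 2586427*(1/207))*(-1/888) = (-2377248/1947391 + 2586427/207)*(-1/888) = (5036292571621/403109937)*(-1/888) = -5036292571621/357961624056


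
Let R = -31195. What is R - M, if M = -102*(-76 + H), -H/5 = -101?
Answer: 12563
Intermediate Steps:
H = 505 (H = -5*(-101) = 505)
M = -43758 (M = -102*(-76 + 505) = -102*429 = -43758)
R - M = -31195 - 1*(-43758) = -31195 + 43758 = 12563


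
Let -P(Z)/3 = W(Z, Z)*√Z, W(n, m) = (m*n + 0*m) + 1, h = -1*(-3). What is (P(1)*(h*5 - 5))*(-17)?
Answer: 1020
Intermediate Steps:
h = 3
W(n, m) = 1 + m*n (W(n, m) = (m*n + 0) + 1 = m*n + 1 = 1 + m*n)
P(Z) = -3*√Z*(1 + Z²) (P(Z) = -3*(1 + Z*Z)*√Z = -3*(1 + Z²)*√Z = -3*√Z*(1 + Z²))
(P(1)*(h*5 - 5))*(-17) = ((3*√1*(-1 - 1*1²))*(3*5 - 5))*(-17) = ((3*1*(-1 - 1*1))*(15 - 5))*(-17) = ((3*1*(-1 - 1))*10)*(-17) = ((3*1*(-2))*10)*(-17) = -6*10*(-17) = -60*(-17) = 1020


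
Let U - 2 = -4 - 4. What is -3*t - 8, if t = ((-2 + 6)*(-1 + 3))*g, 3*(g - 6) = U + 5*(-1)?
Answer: -64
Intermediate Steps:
U = -6 (U = 2 + (-4 - 4) = 2 - 8 = -6)
g = 7/3 (g = 6 + (-6 + 5*(-1))/3 = 6 + (-6 - 5)/3 = 6 + (⅓)*(-11) = 6 - 11/3 = 7/3 ≈ 2.3333)
t = 56/3 (t = ((-2 + 6)*(-1 + 3))*(7/3) = (4*2)*(7/3) = 8*(7/3) = 56/3 ≈ 18.667)
-3*t - 8 = -3*56/3 - 8 = -56 - 8 = -64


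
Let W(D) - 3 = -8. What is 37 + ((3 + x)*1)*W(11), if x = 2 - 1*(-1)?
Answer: 7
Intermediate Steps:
x = 3 (x = 2 + 1 = 3)
W(D) = -5 (W(D) = 3 - 8 = -5)
37 + ((3 + x)*1)*W(11) = 37 + ((3 + 3)*1)*(-5) = 37 + (6*1)*(-5) = 37 + 6*(-5) = 37 - 30 = 7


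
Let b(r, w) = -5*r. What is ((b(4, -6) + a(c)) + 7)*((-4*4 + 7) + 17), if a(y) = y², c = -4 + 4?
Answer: -104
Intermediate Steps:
c = 0
((b(4, -6) + a(c)) + 7)*((-4*4 + 7) + 17) = ((-5*4 + 0²) + 7)*((-4*4 + 7) + 17) = ((-20 + 0) + 7)*((-16 + 7) + 17) = (-20 + 7)*(-9 + 17) = -13*8 = -104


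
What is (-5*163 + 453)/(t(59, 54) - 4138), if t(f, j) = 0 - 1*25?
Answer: 2/23 ≈ 0.086957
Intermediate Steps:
t(f, j) = -25 (t(f, j) = 0 - 25 = -25)
(-5*163 + 453)/(t(59, 54) - 4138) = (-5*163 + 453)/(-25 - 4138) = (-815 + 453)/(-4163) = -362*(-1/4163) = 2/23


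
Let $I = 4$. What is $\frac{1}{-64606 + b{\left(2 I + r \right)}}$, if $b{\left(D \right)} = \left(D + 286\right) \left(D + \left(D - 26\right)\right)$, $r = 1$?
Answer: $- \frac{1}{66966} \approx -1.4933 \cdot 10^{-5}$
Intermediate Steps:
$b{\left(D \right)} = \left(-26 + 2 D\right) \left(286 + D\right)$ ($b{\left(D \right)} = \left(286 + D\right) \left(D + \left(D - 26\right)\right) = \left(286 + D\right) \left(D + \left(-26 + D\right)\right) = \left(286 + D\right) \left(-26 + 2 D\right) = \left(-26 + 2 D\right) \left(286 + D\right)$)
$\frac{1}{-64606 + b{\left(2 I + r \right)}} = \frac{1}{-64606 + \left(-7436 + 2 \left(2 \cdot 4 + 1\right)^{2} + 546 \left(2 \cdot 4 + 1\right)\right)} = \frac{1}{-64606 + \left(-7436 + 2 \left(8 + 1\right)^{2} + 546 \left(8 + 1\right)\right)} = \frac{1}{-64606 + \left(-7436 + 2 \cdot 9^{2} + 546 \cdot 9\right)} = \frac{1}{-64606 + \left(-7436 + 2 \cdot 81 + 4914\right)} = \frac{1}{-64606 + \left(-7436 + 162 + 4914\right)} = \frac{1}{-64606 - 2360} = \frac{1}{-66966} = - \frac{1}{66966}$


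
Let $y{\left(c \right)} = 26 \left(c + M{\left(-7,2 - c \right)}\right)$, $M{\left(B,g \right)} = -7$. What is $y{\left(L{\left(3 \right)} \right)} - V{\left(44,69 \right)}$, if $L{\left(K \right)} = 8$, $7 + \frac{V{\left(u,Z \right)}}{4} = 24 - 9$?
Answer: $-6$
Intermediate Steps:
$V{\left(u,Z \right)} = 32$ ($V{\left(u,Z \right)} = -28 + 4 \left(24 - 9\right) = -28 + 4 \cdot 15 = -28 + 60 = 32$)
$y{\left(c \right)} = -182 + 26 c$ ($y{\left(c \right)} = 26 \left(c - 7\right) = 26 \left(-7 + c\right) = -182 + 26 c$)
$y{\left(L{\left(3 \right)} \right)} - V{\left(44,69 \right)} = \left(-182 + 26 \cdot 8\right) - 32 = \left(-182 + 208\right) - 32 = 26 - 32 = -6$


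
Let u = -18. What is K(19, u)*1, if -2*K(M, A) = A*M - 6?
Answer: 174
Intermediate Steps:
K(M, A) = 3 - A*M/2 (K(M, A) = -(A*M - 6)/2 = -(-6 + A*M)/2 = 3 - A*M/2)
K(19, u)*1 = (3 - ½*(-18)*19)*1 = (3 + 171)*1 = 174*1 = 174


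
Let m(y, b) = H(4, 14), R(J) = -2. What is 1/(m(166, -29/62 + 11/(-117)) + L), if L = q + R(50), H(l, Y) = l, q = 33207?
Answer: 1/33209 ≈ 3.0112e-5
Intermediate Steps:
m(y, b) = 4
L = 33205 (L = 33207 - 2 = 33205)
1/(m(166, -29/62 + 11/(-117)) + L) = 1/(4 + 33205) = 1/33209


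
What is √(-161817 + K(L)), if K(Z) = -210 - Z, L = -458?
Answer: I*√161569 ≈ 401.96*I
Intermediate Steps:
√(-161817 + K(L)) = √(-161817 + (-210 - 1*(-458))) = √(-161817 + (-210 + 458)) = √(-161817 + 248) = √(-161569) = I*√161569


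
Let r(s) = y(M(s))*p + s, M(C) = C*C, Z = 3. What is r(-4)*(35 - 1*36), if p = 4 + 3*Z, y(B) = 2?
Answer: -22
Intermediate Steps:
M(C) = C²
p = 13 (p = 4 + 3*3 = 4 + 9 = 13)
r(s) = 26 + s (r(s) = 2*13 + s = 26 + s)
r(-4)*(35 - 1*36) = (26 - 4)*(35 - 1*36) = 22*(35 - 36) = 22*(-1) = -22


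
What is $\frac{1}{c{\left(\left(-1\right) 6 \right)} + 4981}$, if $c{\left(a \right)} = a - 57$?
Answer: $\frac{1}{4918} \approx 0.00020333$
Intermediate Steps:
$c{\left(a \right)} = -57 + a$
$\frac{1}{c{\left(\left(-1\right) 6 \right)} + 4981} = \frac{1}{\left(-57 - 6\right) + 4981} = \frac{1}{-63 + 4981} = \frac{1}{4918}$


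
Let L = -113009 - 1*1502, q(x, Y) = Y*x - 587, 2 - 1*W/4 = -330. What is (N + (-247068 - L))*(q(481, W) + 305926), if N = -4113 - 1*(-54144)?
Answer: -77913374282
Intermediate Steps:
W = 1328 (W = 8 - 4*(-330) = 8 + 1320 = 1328)
q(x, Y) = -587 + Y*x
N = 50031 (N = -4113 + 54144 = 50031)
L = -114511 (L = -113009 - 1502 = -114511)
(N + (-247068 - L))*(q(481, W) + 305926) = (50031 + (-247068 - 1*(-114511)))*((-587 + 1328*481) + 305926) = (50031 + (-247068 + 114511))*((-587 + 638768) + 305926) = (50031 - 132557)*(638181 + 305926) = -82526*944107 = -77913374282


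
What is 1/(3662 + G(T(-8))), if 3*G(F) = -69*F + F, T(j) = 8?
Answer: 3/10442 ≈ 0.00028730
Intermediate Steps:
G(F) = -68*F/3 (G(F) = (-69*F + F)/3 = (-68*F)/3 = -68*F/3)
1/(3662 + G(T(-8))) = 1/(3662 - 68/3*8) = 1/(3662 - 544/3) = 1/(10442/3) = 3/10442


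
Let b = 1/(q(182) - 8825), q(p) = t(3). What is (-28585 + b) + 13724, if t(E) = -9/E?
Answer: -131192909/8828 ≈ -14861.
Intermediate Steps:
q(p) = -3 (q(p) = -9/3 = -9*⅓ = -3)
b = -1/8828 (b = 1/(-3 - 8825) = 1/(-8828) = -1/8828 ≈ -0.00011328)
(-28585 + b) + 13724 = (-28585 - 1/8828) + 13724 = -252348381/8828 + 13724 = -131192909/8828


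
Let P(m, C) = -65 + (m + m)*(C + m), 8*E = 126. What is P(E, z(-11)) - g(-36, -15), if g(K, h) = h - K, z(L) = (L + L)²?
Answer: 125249/8 ≈ 15656.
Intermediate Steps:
z(L) = 4*L² (z(L) = (2*L)² = 4*L²)
E = 63/4 (E = (⅛)*126 = 63/4 ≈ 15.750)
P(m, C) = -65 + 2*m*(C + m) (P(m, C) = -65 + (2*m)*(C + m) = -65 + 2*m*(C + m))
P(E, z(-11)) - g(-36, -15) = (-65 + 2*(63/4)² + 2*(4*(-11)²)*(63/4)) - (-15 - 1*(-36)) = (-65 + 2*(3969/16) + 2*(4*121)*(63/4)) - (-15 + 36) = (-65 + 3969/8 + 2*484*(63/4)) - 1*21 = (-65 + 3969/8 + 15246) - 21 = 125417/8 - 21 = 125249/8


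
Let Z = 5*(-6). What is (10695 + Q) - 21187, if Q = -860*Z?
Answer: 15308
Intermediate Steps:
Z = -30
Q = 25800 (Q = -860*(-30) = 25800)
(10695 + Q) - 21187 = (10695 + 25800) - 21187 = 36495 - 21187 = 15308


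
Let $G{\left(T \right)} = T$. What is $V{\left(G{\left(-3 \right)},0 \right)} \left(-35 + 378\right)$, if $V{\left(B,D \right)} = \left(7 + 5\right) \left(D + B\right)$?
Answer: $-12348$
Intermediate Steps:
$V{\left(B,D \right)} = 12 B + 12 D$ ($V{\left(B,D \right)} = 12 \left(B + D\right) = 12 B + 12 D$)
$V{\left(G{\left(-3 \right)},0 \right)} \left(-35 + 378\right) = \left(12 \left(-3\right) + 12 \cdot 0\right) \left(-35 + 378\right) = \left(-36 + 0\right) 343 = \left(-36\right) 343 = -12348$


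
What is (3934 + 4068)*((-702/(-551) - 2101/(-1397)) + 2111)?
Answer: 1183622567684/69977 ≈ 1.6914e+7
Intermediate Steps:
(3934 + 4068)*((-702/(-551) - 2101/(-1397)) + 2111) = 8002*((-702*(-1/551) - 2101*(-1/1397)) + 2111) = 8002*((702/551 + 191/127) + 2111) = 8002*(194395/69977 + 2111) = 8002*(147915842/69977) = 1183622567684/69977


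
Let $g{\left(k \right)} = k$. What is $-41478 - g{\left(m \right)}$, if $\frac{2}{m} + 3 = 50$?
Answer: $- \frac{1949468}{47} \approx -41478.0$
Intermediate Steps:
$m = \frac{2}{47}$ ($m = \frac{2}{-3 + 50} = \frac{2}{47} \approx 0.042553$)
$-41478 - g{\left(m \right)} = -41478 - \frac{2}{47} = - \frac{1949468}{47}$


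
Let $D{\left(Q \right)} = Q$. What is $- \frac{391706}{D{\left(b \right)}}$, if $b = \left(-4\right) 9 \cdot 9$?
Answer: $\frac{195853}{162} \approx 1209.0$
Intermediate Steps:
$b = -324$ ($b = \left(-36\right) 9 = -324$)
$- \frac{391706}{D{\left(b \right)}} = - \frac{391706}{-324} = \left(-391706\right) \left(- \frac{1}{324}\right) = \frac{195853}{162}$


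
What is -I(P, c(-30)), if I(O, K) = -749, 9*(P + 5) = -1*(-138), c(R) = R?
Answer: 749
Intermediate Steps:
P = 31/3 (P = -5 + (-1*(-138))/9 = -5 + (⅑)*138 = -5 + 46/3 = 31/3 ≈ 10.333)
-I(P, c(-30)) = -1*(-749) = 749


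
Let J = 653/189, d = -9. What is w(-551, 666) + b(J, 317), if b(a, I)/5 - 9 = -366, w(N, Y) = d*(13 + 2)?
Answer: -1920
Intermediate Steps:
J = 653/189 (J = 653*(1/189) = 653/189 ≈ 3.4550)
w(N, Y) = -135 (w(N, Y) = -9*(13 + 2) = -9*15 = -135)
b(a, I) = -1785 (b(a, I) = 45 + 5*(-366) = 45 - 1830 = -1785)
w(-551, 666) + b(J, 317) = -135 - 1785 = -1920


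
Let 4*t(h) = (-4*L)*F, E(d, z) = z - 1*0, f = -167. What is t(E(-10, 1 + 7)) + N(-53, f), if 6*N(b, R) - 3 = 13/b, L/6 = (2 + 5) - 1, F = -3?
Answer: 17245/159 ≈ 108.46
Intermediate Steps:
L = 36 (L = 6*((2 + 5) - 1) = 6*(7 - 1) = 6*6 = 36)
E(d, z) = z (E(d, z) = z + 0 = z)
N(b, R) = ½ + 13/(6*b) (N(b, R) = ½ + (13/b)/6 = ½ + 13/(6*b))
t(h) = 108 (t(h) = (-4*36*(-3))/4 = (-144*(-3))/4 = (¼)*432 = 108)
t(E(-10, 1 + 7)) + N(-53, f) = 108 + (⅙)*(13 + 3*(-53))/(-53) = 108 + (⅙)*(-1/53)*(13 - 159) = 108 + (⅙)*(-1/53)*(-146) = 108 + 73/159 = 17245/159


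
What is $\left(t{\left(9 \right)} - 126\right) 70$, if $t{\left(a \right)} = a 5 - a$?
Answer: $-6300$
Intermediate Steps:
$t{\left(a \right)} = 4 a$ ($t{\left(a \right)} = 5 a - a = 4 a$)
$\left(t{\left(9 \right)} - 126\right) 70 = \left(4 \cdot 9 - 126\right) 70 = \left(36 - 126\right) 70 = \left(-90\right) 70 = -6300$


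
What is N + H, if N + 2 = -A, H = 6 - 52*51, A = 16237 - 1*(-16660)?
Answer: -35545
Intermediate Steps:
A = 32897 (A = 16237 + 16660 = 32897)
H = -2646 (H = 6 - 2652 = -2646)
N = -32899 (N = -2 - 1*32897 = -2 - 32897 = -32899)
N + H = -32899 - 2646 = -35545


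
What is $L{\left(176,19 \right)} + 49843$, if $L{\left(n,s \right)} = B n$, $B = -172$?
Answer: $19571$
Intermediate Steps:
$L{\left(n,s \right)} = - 172 n$
$L{\left(176,19 \right)} + 49843 = \left(-172\right) 176 + 49843 = -30272 + 49843 = 19571$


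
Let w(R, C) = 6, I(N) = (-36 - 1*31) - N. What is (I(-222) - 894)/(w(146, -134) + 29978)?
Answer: -739/29984 ≈ -0.024646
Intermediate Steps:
I(N) = -67 - N (I(N) = (-36 - 31) - N = -67 - N)
(I(-222) - 894)/(w(146, -134) + 29978) = ((-67 - 1*(-222)) - 894)/(6 + 29978) = ((-67 + 222) - 894)/29984 = (155 - 894)*(1/29984) = -739*1/29984 = -739/29984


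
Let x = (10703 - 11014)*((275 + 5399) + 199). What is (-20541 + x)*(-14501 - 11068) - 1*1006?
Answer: 47227067030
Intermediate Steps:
x = -1826503 (x = -311*(5674 + 199) = -311*5873 = -1826503)
(-20541 + x)*(-14501 - 11068) - 1*1006 = (-20541 - 1826503)*(-14501 - 11068) - 1*1006 = -1847044*(-25569) - 1006 = 47227068036 - 1006 = 47227067030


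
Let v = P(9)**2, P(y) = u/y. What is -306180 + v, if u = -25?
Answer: -24799955/81 ≈ -3.0617e+5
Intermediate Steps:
P(y) = -25/y
v = 625/81 (v = (-25/9)**2 = 625/81 ≈ 7.7160)
-306180 + v = -306180 + 625/81 = -24799955/81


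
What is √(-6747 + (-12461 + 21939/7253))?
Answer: I*√1010297097305/7253 ≈ 138.58*I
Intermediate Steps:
√(-6747 + (-12461 + 21939/7253)) = √(-6747 - 90357694/7253) = √(-139293685/7253) = I*√1010297097305/7253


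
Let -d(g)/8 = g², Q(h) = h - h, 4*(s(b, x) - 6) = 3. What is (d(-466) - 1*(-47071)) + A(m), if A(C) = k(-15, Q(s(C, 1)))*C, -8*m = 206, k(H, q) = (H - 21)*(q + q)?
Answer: -1690177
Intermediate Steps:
s(b, x) = 27/4 (s(b, x) = 6 + (¼)*3 = 6 + ¾ = 27/4)
Q(h) = 0
k(H, q) = 2*q*(-21 + H) (k(H, q) = (-21 + H)*(2*q) = 2*q*(-21 + H))
m = -103/4 (m = -⅛*206 = -103/4 ≈ -25.750)
d(g) = -8*g²
A(C) = 0 (A(C) = (2*0*(-21 - 15))*C = (2*0*(-36))*C = 0*C = 0)
(d(-466) - 1*(-47071)) + A(m) = (-8*(-466)² - 1*(-47071)) + 0 = (-8*217156 + 47071) + 0 = (-1737248 + 47071) + 0 = -1690177 + 0 = -1690177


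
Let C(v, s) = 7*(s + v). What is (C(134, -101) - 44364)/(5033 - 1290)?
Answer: -44133/3743 ≈ -11.791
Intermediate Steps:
C(v, s) = 7*s + 7*v
(C(134, -101) - 44364)/(5033 - 1290) = ((7*(-101) + 7*134) - 44364)/(5033 - 1290) = ((-707 + 938) - 44364)/3743 = (231 - 44364)*(1/3743) = -44133*1/3743 = -44133/3743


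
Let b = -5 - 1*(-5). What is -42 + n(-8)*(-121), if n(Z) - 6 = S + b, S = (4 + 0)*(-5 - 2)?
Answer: 2620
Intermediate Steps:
S = -28 (S = 4*(-7) = -28)
b = 0 (b = -5 + 5 = 0)
n(Z) = -22 (n(Z) = 6 + (-28 + 0) = 6 - 28 = -22)
-42 + n(-8)*(-121) = -42 - 22*(-121) = -42 + 2662 = 2620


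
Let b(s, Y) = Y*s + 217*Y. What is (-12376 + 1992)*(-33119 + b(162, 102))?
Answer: -57516976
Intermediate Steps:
b(s, Y) = 217*Y + Y*s
(-12376 + 1992)*(-33119 + b(162, 102)) = (-12376 + 1992)*(-33119 + 102*(217 + 162)) = -10384*(-33119 + 102*379) = -10384*(-33119 + 38658) = -10384*5539 = -57516976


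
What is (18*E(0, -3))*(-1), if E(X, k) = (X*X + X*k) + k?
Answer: 54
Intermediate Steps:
E(X, k) = k + X**2 + X*k (E(X, k) = (X**2 + X*k) + k = k + X**2 + X*k)
(18*E(0, -3))*(-1) = (18*(-3 + 0**2 + 0*(-3)))*(-1) = (18*(-3 + 0 + 0))*(-1) = (18*(-3))*(-1) = -54*(-1) = 54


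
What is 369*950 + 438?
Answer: 350988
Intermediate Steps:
369*950 + 438 = 350550 + 438 = 350988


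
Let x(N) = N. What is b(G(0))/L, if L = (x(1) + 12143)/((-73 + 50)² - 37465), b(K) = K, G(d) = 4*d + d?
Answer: 0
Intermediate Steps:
G(d) = 5*d
L = -506/1539 (L = (1 + 12143)/((-73 + 50)² - 37465) = 12144/((-23)² - 37465) = 12144/(529 - 37465) = 12144/(-36936) = 12144*(-1/36936) = -506/1539 ≈ -0.32878)
b(G(0))/L = (5*0)/(-506/1539) = 0*(-1539/506) = 0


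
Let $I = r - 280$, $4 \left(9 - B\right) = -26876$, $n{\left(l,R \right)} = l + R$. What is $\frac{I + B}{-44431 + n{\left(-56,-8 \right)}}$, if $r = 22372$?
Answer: $- \frac{524}{809} \approx -0.64771$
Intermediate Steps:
$n{\left(l,R \right)} = R + l$
$B = 6728$ ($B = 9 - -6719 = 9 + 6719 = 6728$)
$I = 22092$ ($I = 22372 - 280 = 22092$)
$\frac{I + B}{-44431 + n{\left(-56,-8 \right)}} = \frac{22092 + 6728}{-44431 - 64} = \frac{28820}{-44431 - 64} = \frac{28820}{-44495} = 28820 \left(- \frac{1}{44495}\right) = - \frac{524}{809}$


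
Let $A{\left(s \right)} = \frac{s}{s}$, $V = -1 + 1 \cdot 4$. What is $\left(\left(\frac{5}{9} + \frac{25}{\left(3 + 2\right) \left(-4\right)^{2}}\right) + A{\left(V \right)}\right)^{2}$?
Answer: $\frac{72361}{20736} \approx 3.4896$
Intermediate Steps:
$V = 3$ ($V = -1 + 4 = 3$)
$A{\left(s \right)} = 1$
$\left(\left(\frac{5}{9} + \frac{25}{\left(3 + 2\right) \left(-4\right)^{2}}\right) + A{\left(V \right)}\right)^{2} = \left(\left(\frac{5}{9} + \frac{25}{\left(3 + 2\right) \left(-4\right)^{2}}\right) + 1\right)^{2} = \left(\left(5 \cdot \frac{1}{9} + \frac{25}{5 \cdot 16}\right) + 1\right)^{2} = \left(\left(\frac{5}{9} + \frac{25}{80}\right) + 1\right)^{2} = \left(\left(\frac{5}{9} + 25 \cdot \frac{1}{80}\right) + 1\right)^{2} = \left(\left(\frac{5}{9} + \frac{5}{16}\right) + 1\right)^{2} = \left(\frac{125}{144} + 1\right)^{2} = \left(\frac{269}{144}\right)^{2} = \frac{72361}{20736}$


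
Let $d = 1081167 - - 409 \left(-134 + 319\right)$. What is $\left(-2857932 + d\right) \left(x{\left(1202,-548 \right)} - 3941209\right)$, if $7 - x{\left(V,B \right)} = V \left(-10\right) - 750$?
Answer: $6682655675200$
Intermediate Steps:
$d = 1156832$ ($d = 1081167 - \left(-409\right) 185 = 1081167 - -75665 = 1081167 + 75665 = 1156832$)
$x{\left(V,B \right)} = 757 + 10 V$ ($x{\left(V,B \right)} = 7 - \left(V \left(-10\right) - 750\right) = 7 - \left(- 10 V - 750\right) = 7 - \left(-750 - 10 V\right) = 7 + \left(750 + 10 V\right) = 757 + 10 V$)
$\left(-2857932 + d\right) \left(x{\left(1202,-548 \right)} - 3941209\right) = \left(-2857932 + 1156832\right) \left(\left(757 + 10 \cdot 1202\right) - 3941209\right) = - 1701100 \left(\left(757 + 12020\right) - 3941209\right) = - 1701100 \left(12777 - 3941209\right) = \left(-1701100\right) \left(-3928432\right) = 6682655675200$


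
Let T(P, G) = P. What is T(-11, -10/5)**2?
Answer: 121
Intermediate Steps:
T(-11, -10/5)**2 = (-11)**2 = 121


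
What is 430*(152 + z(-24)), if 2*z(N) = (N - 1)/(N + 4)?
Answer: 262515/4 ≈ 65629.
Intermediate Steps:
z(N) = (-1 + N)/(2*(4 + N)) (z(N) = ((N - 1)/(N + 4))/2 = ((-1 + N)/(4 + N))/2 = (-1 + N)/(2*(4 + N)))
430*(152 + z(-24)) = 430*(152 + (-1 - 24)/(2*(4 - 24))) = 430*(152 + (½)*(-25)/(-20)) = 430*(152 + (½)*(-1/20)*(-25)) = 430*(152 + 5/8) = 430*(1221/8) = 262515/4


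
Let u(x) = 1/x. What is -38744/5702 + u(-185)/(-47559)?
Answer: -170442892529/25084281165 ≈ -6.7948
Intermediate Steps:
-38744/5702 + u(-185)/(-47559) = -38744/5702 + 1/(-185*(-47559)) = -38744*1/5702 - 1/185*(-1/47559) = -19372/2851 + 1/8798415 = -170442892529/25084281165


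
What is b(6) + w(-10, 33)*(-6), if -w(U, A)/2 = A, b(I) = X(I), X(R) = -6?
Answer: 390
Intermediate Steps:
b(I) = -6
w(U, A) = -2*A
b(6) + w(-10, 33)*(-6) = -6 - 2*33*(-6) = -6 - 66*(-6) = -6 + 396 = 390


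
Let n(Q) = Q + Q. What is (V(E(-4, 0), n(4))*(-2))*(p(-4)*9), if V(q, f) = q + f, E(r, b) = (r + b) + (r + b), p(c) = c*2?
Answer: 0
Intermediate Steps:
p(c) = 2*c
n(Q) = 2*Q
E(r, b) = 2*b + 2*r (E(r, b) = (b + r) + (b + r) = 2*b + 2*r)
V(q, f) = f + q
(V(E(-4, 0), n(4))*(-2))*(p(-4)*9) = ((2*4 + (2*0 + 2*(-4)))*(-2))*((2*(-4))*9) = ((8 + (0 - 8))*(-2))*(-8*9) = ((8 - 8)*(-2))*(-72) = (0*(-2))*(-72) = 0*(-72) = 0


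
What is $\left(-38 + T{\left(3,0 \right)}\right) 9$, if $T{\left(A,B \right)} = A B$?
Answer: $-342$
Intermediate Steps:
$\left(-38 + T{\left(3,0 \right)}\right) 9 = \left(-38 + 3 \cdot 0\right) 9 = \left(-38 + 0\right) 9 = \left(-38\right) 9 = -342$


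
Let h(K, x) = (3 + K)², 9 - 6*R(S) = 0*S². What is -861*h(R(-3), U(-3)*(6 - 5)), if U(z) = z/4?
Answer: -69741/4 ≈ -17435.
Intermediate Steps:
U(z) = z/4 (U(z) = z*(¼) = z/4)
R(S) = 3/2 (R(S) = 3/2 - 0*S² = 3/2 - ⅙*0 = 3/2 + 0 = 3/2)
-861*h(R(-3), U(-3)*(6 - 5)) = -861*(3 + 3/2)² = -861*(9/2)² = -861*81/4 = -69741/4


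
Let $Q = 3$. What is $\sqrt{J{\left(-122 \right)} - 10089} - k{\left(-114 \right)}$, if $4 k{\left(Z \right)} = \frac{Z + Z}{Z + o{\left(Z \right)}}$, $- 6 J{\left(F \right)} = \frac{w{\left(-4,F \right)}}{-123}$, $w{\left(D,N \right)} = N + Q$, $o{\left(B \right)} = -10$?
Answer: $- \frac{57}{124} + \frac{i \sqrt{610555682}}{246} \approx -0.45968 + 100.44 i$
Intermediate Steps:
$w{\left(D,N \right)} = 3 + N$ ($w{\left(D,N \right)} = N + 3 = 3 + N$)
$J{\left(F \right)} = \frac{1}{246} + \frac{F}{738}$ ($J{\left(F \right)} = - \frac{\left(3 + F\right) \frac{1}{-123}}{6} = - \frac{\left(3 + F\right) \left(- \frac{1}{123}\right)}{6} = - \frac{- \frac{1}{41} - \frac{F}{123}}{6} = \frac{1}{246} + \frac{F}{738}$)
$k{\left(Z \right)} = \frac{Z}{2 \left(-10 + Z\right)}$ ($k{\left(Z \right)} = \frac{\left(Z + Z\right) \frac{1}{Z - 10}}{4} = \frac{2 Z \frac{1}{-10 + Z}}{4} = \frac{Z}{2 \left(-10 + Z\right)}$)
$\sqrt{J{\left(-122 \right)} - 10089} - k{\left(-114 \right)} = \sqrt{\left(\frac{1}{246} + \frac{1}{738} \left(-122\right)\right) - 10089} - \frac{1}{2} \left(-114\right) \frac{1}{-10 - 114} = \sqrt{\left(\frac{1}{246} - \frac{61}{369}\right) - 10089} - \frac{1}{2} \left(-114\right) \frac{1}{-124} = \sqrt{- \frac{119}{738} - 10089} - \frac{1}{2} \left(-114\right) \left(- \frac{1}{124}\right) = \sqrt{- \frac{7445801}{738}} - \frac{57}{124} = \frac{i \sqrt{610555682}}{246} - \frac{57}{124} = - \frac{57}{124} + \frac{i \sqrt{610555682}}{246}$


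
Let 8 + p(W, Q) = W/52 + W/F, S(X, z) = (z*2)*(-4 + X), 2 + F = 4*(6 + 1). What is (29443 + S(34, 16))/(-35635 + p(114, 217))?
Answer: -790478/926547 ≈ -0.85314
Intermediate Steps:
F = 26 (F = -2 + 4*(6 + 1) = -2 + 4*7 = -2 + 28 = 26)
S(X, z) = 2*z*(-4 + X) (S(X, z) = (2*z)*(-4 + X) = 2*z*(-4 + X))
p(W, Q) = -8 + 3*W/52 (p(W, Q) = -8 + (W/52 + W/26) = -8 + 3*W/52)
(29443 + S(34, 16))/(-35635 + p(114, 217)) = (29443 + 2*16*(-4 + 34))/(-35635 + (-8 + (3/52)*114)) = (29443 + 2*16*30)/(-35635 + (-8 + 171/26)) = (29443 + 960)/(-35635 - 37/26) = 30403/(-926547/26) = 30403*(-26/926547) = -790478/926547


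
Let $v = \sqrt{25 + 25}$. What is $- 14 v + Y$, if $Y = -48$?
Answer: $-48 - 70 \sqrt{2} \approx -146.99$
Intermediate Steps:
$v = 5 \sqrt{2}$ ($v = \sqrt{50} = 5 \sqrt{2} \approx 7.0711$)
$- 14 v + Y = - 14 \cdot 5 \sqrt{2} - 48 = - 70 \sqrt{2} - 48 = -48 - 70 \sqrt{2}$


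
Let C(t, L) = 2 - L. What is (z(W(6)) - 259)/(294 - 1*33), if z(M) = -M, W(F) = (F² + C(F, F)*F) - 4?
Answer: -89/87 ≈ -1.0230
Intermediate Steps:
W(F) = -4 + F² + F*(2 - F) (W(F) = (F² + (2 - F)*F) - 4 = (F² + F*(2 - F)) - 4 = -4 + F² + F*(2 - F))
(z(W(6)) - 259)/(294 - 1*33) = (-(-4 + 2*6) - 259)/(294 - 1*33) = (-(-4 + 12) - 259)/(294 - 33) = (-1*8 - 259)/261 = (-8 - 259)*(1/261) = -267*1/261 = -89/87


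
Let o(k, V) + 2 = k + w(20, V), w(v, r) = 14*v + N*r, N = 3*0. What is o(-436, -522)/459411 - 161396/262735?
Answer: -74188609886/120703349085 ≈ -0.61464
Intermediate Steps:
N = 0
w(v, r) = 14*v (w(v, r) = 14*v + 0*r = 14*v + 0 = 14*v)
o(k, V) = 278 + k (o(k, V) = -2 + (k + 14*20) = -2 + (k + 280) = -2 + (280 + k) = 278 + k)
o(-436, -522)/459411 - 161396/262735 = (278 - 436)/459411 - 161396/262735 = -158*1/459411 - 161396*1/262735 = -158/459411 - 161396/262735 = -74188609886/120703349085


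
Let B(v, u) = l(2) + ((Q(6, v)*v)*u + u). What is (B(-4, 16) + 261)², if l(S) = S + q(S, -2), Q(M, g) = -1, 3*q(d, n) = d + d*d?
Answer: 119025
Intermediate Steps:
q(d, n) = d/3 + d²/3 (q(d, n) = (d + d*d)/3 = (d + d²)/3 = d/3 + d²/3)
l(S) = S + S*(1 + S)/3
B(v, u) = 4 + u - u*v (B(v, u) = (⅓)*2*(4 + 2) + ((-v)*u + u) = (⅓)*2*6 + (-u*v + u) = 4 + (u - u*v) = 4 + u - u*v)
(B(-4, 16) + 261)² = ((4 + 16 - 1*16*(-4)) + 261)² = ((4 + 16 + 64) + 261)² = (84 + 261)² = 345² = 119025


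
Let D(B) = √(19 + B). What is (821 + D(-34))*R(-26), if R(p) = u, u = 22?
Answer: 18062 + 22*I*√15 ≈ 18062.0 + 85.206*I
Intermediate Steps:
R(p) = 22
(821 + D(-34))*R(-26) = (821 + √(19 - 34))*22 = (821 + √(-15))*22 = (821 + I*√15)*22 = 18062 + 22*I*√15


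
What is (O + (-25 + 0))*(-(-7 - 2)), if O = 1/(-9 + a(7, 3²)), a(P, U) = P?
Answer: -459/2 ≈ -229.50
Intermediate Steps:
O = -½ (O = 1/(-9 + 7) = 1/(-2) = -½ ≈ -0.50000)
(O + (-25 + 0))*(-(-7 - 2)) = (-½ + (-25 + 0))*(-(-7 - 2)) = (-½ - 25)*(-1*(-9)) = -51/2*9 = -459/2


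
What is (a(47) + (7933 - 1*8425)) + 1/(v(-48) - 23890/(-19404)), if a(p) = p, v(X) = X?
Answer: -201928897/453751 ≈ -445.02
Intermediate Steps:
(a(47) + (7933 - 1*8425)) + 1/(v(-48) - 23890/(-19404)) = (47 + (7933 - 1*8425)) + 1/(-48 - 23890/(-19404)) = (47 + (7933 - 8425)) + 1/(-48 - 23890*(-1/19404)) = (47 - 492) + 1/(-48 + 11945/9702) = -445 + 1/(-453751/9702) = -445 - 9702/453751 = -201928897/453751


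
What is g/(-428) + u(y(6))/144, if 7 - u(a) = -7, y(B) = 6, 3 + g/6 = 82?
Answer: -7783/7704 ≈ -1.0103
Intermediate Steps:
g = 474 (g = -18 + 6*82 = -18 + 492 = 474)
u(a) = 14 (u(a) = 7 - 1*(-7) = 7 + 7 = 14)
g/(-428) + u(y(6))/144 = 474/(-428) + 14/144 = 474*(-1/428) + 14*(1/144) = -237/214 + 7/72 = -7783/7704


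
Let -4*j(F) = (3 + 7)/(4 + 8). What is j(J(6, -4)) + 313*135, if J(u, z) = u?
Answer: 1014115/24 ≈ 42255.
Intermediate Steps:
j(F) = -5/24 (j(F) = -(3 + 7)/(4*(4 + 8)) = -5/(2*12) = -¼*⅚ = -5/24)
j(J(6, -4)) + 313*135 = -5/24 + 313*135 = -5/24 + 42255 = 1014115/24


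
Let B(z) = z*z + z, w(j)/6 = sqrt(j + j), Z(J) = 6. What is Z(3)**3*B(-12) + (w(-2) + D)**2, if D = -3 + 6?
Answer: 28377 + 72*I ≈ 28377.0 + 72.0*I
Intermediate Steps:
D = 3
w(j) = 6*sqrt(2)*sqrt(j) (w(j) = 6*sqrt(j + j) = 6*sqrt(2*j) = 6*(sqrt(2)*sqrt(j)) = 6*sqrt(2)*sqrt(j))
B(z) = z + z**2 (B(z) = z**2 + z = z + z**2)
Z(3)**3*B(-12) + (w(-2) + D)**2 = 6**3*(-12*(1 - 12)) + (6*sqrt(2)*sqrt(-2) + 3)**2 = 216*(-12*(-11)) + (6*sqrt(2)*(I*sqrt(2)) + 3)**2 = 216*132 + (12*I + 3)**2 = 28512 + (3 + 12*I)**2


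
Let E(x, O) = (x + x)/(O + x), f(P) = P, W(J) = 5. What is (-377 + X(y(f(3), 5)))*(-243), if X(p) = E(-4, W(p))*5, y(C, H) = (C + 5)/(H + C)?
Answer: 101331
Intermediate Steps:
E(x, O) = 2*x/(O + x) (E(x, O) = (2*x)/(O + x) = 2*x/(O + x))
y(C, H) = (5 + C)/(C + H)
X(p) = -40 (X(p) = (2*(-4)/(5 - 4))*5 = (2*(-4)/1)*5 = (2*(-4)*1)*5 = -8*5 = -40)
(-377 + X(y(f(3), 5)))*(-243) = (-377 - 40)*(-243) = -417*(-243) = 101331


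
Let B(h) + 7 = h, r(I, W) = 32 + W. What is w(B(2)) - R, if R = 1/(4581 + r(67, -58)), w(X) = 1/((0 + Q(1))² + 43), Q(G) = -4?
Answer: 4496/268745 ≈ 0.016730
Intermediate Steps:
B(h) = -7 + h
w(X) = 1/59 (w(X) = 1/((0 - 4)² + 43) = 1/((-4)² + 43) = 1/(16 + 43) = 1/59)
R = 1/4555 (R = 1/(4581 + (32 - 58)) = 1/(4581 - 26) = 1/4555 ≈ 0.00021954)
w(B(2)) - R = 1/59 - 1*1/4555 = 1/59 - 1/4555 = 4496/268745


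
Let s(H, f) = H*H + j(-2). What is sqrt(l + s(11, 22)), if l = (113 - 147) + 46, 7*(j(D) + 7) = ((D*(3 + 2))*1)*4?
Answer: sqrt(5894)/7 ≈ 10.967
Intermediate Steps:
j(D) = -7 + 20*D/7 (j(D) = -7 + (((D*(3 + 2))*1)*4)/7 = -7 + (((D*5)*1)*4)/7 = -7 + (((5*D)*1)*4)/7 = -7 + ((5*D)*4)/7 = -7 + (20*D)/7 = -7 + 20*D/7)
s(H, f) = -89/7 + H**2 (s(H, f) = H*H + (-7 + (20/7)*(-2)) = H**2 + (-7 - 40/7) = H**2 - 89/7 = -89/7 + H**2)
l = 12 (l = -34 + 46 = 12)
sqrt(l + s(11, 22)) = sqrt(12 + (-89/7 + 11**2)) = sqrt(12 + (-89/7 + 121)) = sqrt(12 + 758/7) = sqrt(842/7) = sqrt(5894)/7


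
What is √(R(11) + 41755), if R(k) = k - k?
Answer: √41755 ≈ 204.34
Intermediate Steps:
R(k) = 0
√(R(11) + 41755) = √(0 + 41755) = √41755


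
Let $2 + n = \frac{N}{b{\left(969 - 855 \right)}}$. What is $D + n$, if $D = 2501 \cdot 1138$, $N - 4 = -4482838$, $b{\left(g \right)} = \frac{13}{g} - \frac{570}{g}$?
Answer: $\frac{2096340828}{557} \approx 3.7636 \cdot 10^{6}$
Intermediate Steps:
$b{\left(g \right)} = - \frac{557}{g}$
$N = -4482834$ ($N = 4 - 4482838 = -4482834$)
$D = 2846138$
$n = \frac{511041962}{557}$ ($n = -2 - \frac{4482834}{\left(-557\right) \frac{1}{969 - 855}} = -2 - \frac{4482834}{\left(-557\right) \frac{1}{114}} = -2 - \frac{4482834}{- \frac{557}{114}} = -2 - - \frac{511043076}{557} = -2 + \frac{511043076}{557} = \frac{511041962}{557} \approx 9.1749 \cdot 10^{5}$)
$D + n = 2846138 + \frac{511041962}{557} = \frac{2096340828}{557}$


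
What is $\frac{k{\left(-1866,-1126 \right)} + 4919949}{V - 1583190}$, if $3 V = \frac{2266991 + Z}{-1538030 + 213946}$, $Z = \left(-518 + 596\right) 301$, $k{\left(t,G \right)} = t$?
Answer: $- \frac{19535865032916}{6288831934349} \approx -3.1064$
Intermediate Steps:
$Z = 23478$ ($Z = 78 \cdot 301 = 23478$)
$V = - \frac{2290469}{3972252}$ ($V = \frac{\left(2266991 + 23478\right) \frac{1}{-1538030 + 213946}}{3} = \frac{2290469 \frac{1}{-1324084}}{3} = \frac{2290469 \left(- \frac{1}{1324084}\right)}{3} = \frac{1}{3} \left(- \frac{2290469}{1324084}\right) = - \frac{2290469}{3972252} \approx -0.57662$)
$\frac{k{\left(-1866,-1126 \right)} + 4919949}{V - 1583190} = \frac{-1866 + 4919949}{- \frac{2290469}{3972252} - 1583190} = \frac{4918083}{- \frac{6288831934349}{3972252}} = 4918083 \left(- \frac{3972252}{6288831934349}\right) = - \frac{19535865032916}{6288831934349}$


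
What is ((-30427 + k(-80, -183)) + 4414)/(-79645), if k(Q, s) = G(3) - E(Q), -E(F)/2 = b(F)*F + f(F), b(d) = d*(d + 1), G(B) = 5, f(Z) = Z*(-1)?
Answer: 1037048/79645 ≈ 13.021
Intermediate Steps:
f(Z) = -Z
b(d) = d*(1 + d)
E(F) = 2*F - 2*F²*(1 + F) (E(F) = -2*((F*(1 + F))*F - F) = -2*(F²*(1 + F) - F) = -2*(-F + F²*(1 + F)) = 2*F - 2*F²*(1 + F))
k(Q, s) = 5 - 2*Q*(1 - Q - Q²)
((-30427 + k(-80, -183)) + 4414)/(-79645) = ((-30427 + (5 - 2*(-80) + 2*(-80)²*(1 - 80))) + 4414)/(-79645) = ((-30427 + (5 + 160 + 2*6400*(-79))) + 4414)*(-1/79645) = ((-30427 + (5 + 160 - 1011200)) + 4414)*(-1/79645) = ((-30427 - 1011035) + 4414)*(-1/79645) = (-1041462 + 4414)*(-1/79645) = -1037048*(-1/79645) = 1037048/79645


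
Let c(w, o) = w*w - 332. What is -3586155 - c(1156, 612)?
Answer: -4922159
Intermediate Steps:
c(w, o) = -332 + w² (c(w, o) = w² - 332 = -332 + w²)
-3586155 - c(1156, 612) = -3586155 - (-332 + 1156²) = -3586155 - (-332 + 1336336) = -3586155 - 1*1336004 = -3586155 - 1336004 = -4922159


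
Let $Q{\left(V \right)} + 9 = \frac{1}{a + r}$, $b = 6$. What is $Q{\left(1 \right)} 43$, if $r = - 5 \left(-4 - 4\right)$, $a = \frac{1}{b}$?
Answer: $- \frac{93009}{241} \approx -385.93$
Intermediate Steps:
$a = \frac{1}{6} \approx 0.16667$
$r = 40$ ($r = \left(-5\right) \left(-8\right) = 40$)
$Q{\left(V \right)} = - \frac{2163}{241}$ ($Q{\left(V \right)} = -9 + \frac{1}{\frac{1}{6} + 40} = -9 + \frac{1}{\frac{241}{6}} = -9 + \frac{6}{241} = - \frac{2163}{241}$)
$Q{\left(1 \right)} 43 = \left(- \frac{2163}{241}\right) 43 = - \frac{93009}{241}$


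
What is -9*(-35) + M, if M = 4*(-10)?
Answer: 275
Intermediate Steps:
M = -40
-9*(-35) + M = -9*(-35) - 40 = 315 - 40 = 275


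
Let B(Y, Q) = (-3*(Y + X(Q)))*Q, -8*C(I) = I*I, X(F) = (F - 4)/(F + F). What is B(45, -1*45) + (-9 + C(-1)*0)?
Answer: 12279/2 ≈ 6139.5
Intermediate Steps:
X(F) = (-4 + F)/(2*F) (X(F) = (-4 + F)/((2*F)) = (-4 + F)*(1/(2*F)) = (-4 + F)/(2*F))
C(I) = -I**2/8 (C(I) = -I*I/8 = -I**2/8)
B(Y, Q) = Q*(-3*Y - 3*(-4 + Q)/(2*Q)) (B(Y, Q) = (-3*(Y + (-4 + Q)/(2*Q)))*Q = (-3*Y - 3*(-4 + Q)/(2*Q))*Q = Q*(-3*Y - 3*(-4 + Q)/(2*Q)))
B(45, -1*45) + (-9 + C(-1)*0) = (6 - (-3)*45/2 - 3*(-1*45)*45) + (-9 - 1/8*(-1)**2*0) = (6 - 3/2*(-45) - 3*(-45)*45) + (-9 - 1/8*1*0) = (6 + 135/2 + 6075) + (-9 - 1/8*0) = 12297/2 + (-9 + 0) = 12297/2 - 9 = 12279/2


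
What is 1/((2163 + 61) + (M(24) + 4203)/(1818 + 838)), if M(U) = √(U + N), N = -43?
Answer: 206579032/459758669153 - 664*I*√19/8735414713907 ≈ 0.00044932 - 3.3133e-10*I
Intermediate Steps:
M(U) = √(-43 + U) (M(U) = √(U - 43) = √(-43 + U))
1/((2163 + 61) + (M(24) + 4203)/(1818 + 838)) = 1/((2163 + 61) + (√(-43 + 24) + 4203)/(1818 + 838)) = 1/(2224 + (√(-19) + 4203)/2656) = 1/(2224 + (I*√19 + 4203)*(1/2656)) = 1/(2224 + (4203 + I*√19)*(1/2656)) = 1/(2224 + (4203/2656 + I*√19/2656)) = 1/(5911147/2656 + I*√19/2656)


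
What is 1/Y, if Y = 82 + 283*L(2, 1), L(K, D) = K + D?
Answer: 1/931 ≈ 0.0010741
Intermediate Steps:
L(K, D) = D + K
Y = 931 (Y = 82 + 283*(1 + 2) = 82 + 283*3 = 82 + 849 = 931)
1/Y = 1/931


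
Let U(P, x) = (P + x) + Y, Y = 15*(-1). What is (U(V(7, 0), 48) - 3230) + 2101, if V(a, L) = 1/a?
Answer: -7671/7 ≈ -1095.9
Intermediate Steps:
Y = -15
U(P, x) = -15 + P + x (U(P, x) = (P + x) - 15 = -15 + P + x)
(U(V(7, 0), 48) - 3230) + 2101 = ((-15 + 1/7 + 48) - 3230) + 2101 = ((-15 + ⅐ + 48) - 3230) + 2101 = (232/7 - 3230) + 2101 = -22378/7 + 2101 = -7671/7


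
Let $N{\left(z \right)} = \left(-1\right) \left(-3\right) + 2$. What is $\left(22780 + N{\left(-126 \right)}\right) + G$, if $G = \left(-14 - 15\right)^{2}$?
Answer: $23626$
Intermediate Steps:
$N{\left(z \right)} = 5$ ($N{\left(z \right)} = 3 + 2 = 5$)
$G = 841$ ($G = \left(-29\right)^{2} = 841$)
$\left(22780 + N{\left(-126 \right)}\right) + G = \left(22780 + 5\right) + 841 = 22785 + 841 = 23626$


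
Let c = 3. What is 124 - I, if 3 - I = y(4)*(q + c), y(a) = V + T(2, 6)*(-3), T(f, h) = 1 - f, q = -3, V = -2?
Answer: 121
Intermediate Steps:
y(a) = 1 (y(a) = -2 + (1 - 1*2)*(-3) = -2 + (1 - 2)*(-3) = -2 - 1*(-3) = -2 + 3 = 1)
I = 3 (I = 3 - (-3 + 3) = 3 - 0 = 3 - 1*0 = 3 + 0 = 3)
124 - I = 124 - 1*3 = 124 - 3 = 121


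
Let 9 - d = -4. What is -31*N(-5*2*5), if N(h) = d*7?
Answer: -2821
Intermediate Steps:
d = 13 (d = 9 - 1*(-4) = 9 + 4 = 13)
N(h) = 91 (N(h) = 13*7 = 91)
-31*N(-5*2*5) = -31*91 = -2821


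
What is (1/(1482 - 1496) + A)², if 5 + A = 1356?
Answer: 357701569/196 ≈ 1.8250e+6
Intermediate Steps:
A = 1351 (A = -5 + 1356 = 1351)
(1/(1482 - 1496) + A)² = (1/(1482 - 1496) + 1351)² = (1/(-14) + 1351)² = (-1/14 + 1351)² = (18913/14)² = 357701569/196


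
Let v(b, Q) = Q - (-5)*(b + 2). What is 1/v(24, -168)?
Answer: -1/38 ≈ -0.026316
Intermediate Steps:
v(b, Q) = 10 + Q + 5*b (v(b, Q) = Q - (-5)*(2 + b) = Q - (-10 - 5*b) = Q + (10 + 5*b) = 10 + Q + 5*b)
1/v(24, -168) = 1/(10 - 168 + 5*24) = 1/(10 - 168 + 120) = 1/(-38) = -1/38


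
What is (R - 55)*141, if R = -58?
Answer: -15933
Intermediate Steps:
(R - 55)*141 = (-58 - 55)*141 = -113*141 = -15933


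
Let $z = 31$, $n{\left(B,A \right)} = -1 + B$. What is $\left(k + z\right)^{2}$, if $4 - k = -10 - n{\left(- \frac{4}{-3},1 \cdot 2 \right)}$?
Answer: $\frac{18496}{9} \approx 2055.1$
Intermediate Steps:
$k = \frac{43}{3}$ ($k = 4 - \left(-10 - \left(-1 - \frac{4}{-3}\right)\right) = 4 - \left(-10 - \left(-1 - - \frac{4}{3}\right)\right) = 4 - \left(-10 - \left(-1 + \frac{4}{3}\right)\right) = 4 - \left(-10 - \frac{1}{3}\right) = 4 - - \frac{31}{3} = 4 + \frac{31}{3} = \frac{43}{3} \approx 14.333$)
$\left(k + z\right)^{2} = \left(\frac{43}{3} + 31\right)^{2} = \left(\frac{136}{3}\right)^{2} = \frac{18496}{9}$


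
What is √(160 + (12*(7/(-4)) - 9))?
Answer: √130 ≈ 11.402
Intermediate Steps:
√(160 + (12*(7/(-4)) - 9)) = √(160 + (12*(7*(-¼)) - 9)) = √(160 + (12*(-7/4) - 9)) = √(160 + (-21 - 9)) = √(160 - 30) = √130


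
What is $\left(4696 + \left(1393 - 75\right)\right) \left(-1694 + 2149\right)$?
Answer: $2736370$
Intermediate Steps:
$\left(4696 + \left(1393 - 75\right)\right) \left(-1694 + 2149\right) = \left(4696 + 1318\right) 455 = 6014 \cdot 455 = 2736370$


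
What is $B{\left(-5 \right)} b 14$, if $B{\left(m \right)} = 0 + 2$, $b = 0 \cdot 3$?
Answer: $0$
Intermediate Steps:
$b = 0$
$B{\left(m \right)} = 2$
$B{\left(-5 \right)} b 14 = 2 \cdot 0 \cdot 14 = 0 \cdot 14 = 0$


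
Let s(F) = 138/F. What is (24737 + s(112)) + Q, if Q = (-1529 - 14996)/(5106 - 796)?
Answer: 596989431/24136 ≈ 24734.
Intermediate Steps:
Q = -3305/862 (Q = -16525/4310 = -16525*1/4310 = -3305/862 ≈ -3.8341)
(24737 + s(112)) + Q = (24737 + 138/112) - 3305/862 = (24737 + 138*(1/112)) - 3305/862 = (24737 + 69/56) - 3305/862 = 1385341/56 - 3305/862 = 596989431/24136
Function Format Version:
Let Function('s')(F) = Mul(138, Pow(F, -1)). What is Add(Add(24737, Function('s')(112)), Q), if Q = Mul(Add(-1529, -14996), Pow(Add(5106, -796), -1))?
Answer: Rational(596989431, 24136) ≈ 24734.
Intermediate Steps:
Q = Rational(-3305, 862) (Q = Mul(-16525, Pow(4310, -1)) = Mul(-16525, Rational(1, 4310)) = Rational(-3305, 862) ≈ -3.8341)
Add(Add(24737, Function('s')(112)), Q) = Add(Add(24737, Mul(138, Pow(112, -1))), Rational(-3305, 862)) = Add(Add(24737, Mul(138, Rational(1, 112))), Rational(-3305, 862)) = Add(Add(24737, Rational(69, 56)), Rational(-3305, 862)) = Add(Rational(1385341, 56), Rational(-3305, 862)) = Rational(596989431, 24136)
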